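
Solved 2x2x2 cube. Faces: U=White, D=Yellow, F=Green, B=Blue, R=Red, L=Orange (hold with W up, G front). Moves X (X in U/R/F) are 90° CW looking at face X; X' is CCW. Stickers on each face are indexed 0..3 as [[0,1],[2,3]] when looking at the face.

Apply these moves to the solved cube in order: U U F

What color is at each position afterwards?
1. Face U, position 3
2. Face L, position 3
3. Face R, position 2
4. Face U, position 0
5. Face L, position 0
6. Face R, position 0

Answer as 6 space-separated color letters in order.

Answer: R Y W W R W

Derivation:
After move 1 (U): U=WWWW F=RRGG R=BBRR B=OOBB L=GGOO
After move 2 (U): U=WWWW F=BBGG R=OORR B=GGBB L=RROO
After move 3 (F): F=GBGB U=WWOR R=WOWR D=ROYY L=RYOY
Query 1: U[3] = R
Query 2: L[3] = Y
Query 3: R[2] = W
Query 4: U[0] = W
Query 5: L[0] = R
Query 6: R[0] = W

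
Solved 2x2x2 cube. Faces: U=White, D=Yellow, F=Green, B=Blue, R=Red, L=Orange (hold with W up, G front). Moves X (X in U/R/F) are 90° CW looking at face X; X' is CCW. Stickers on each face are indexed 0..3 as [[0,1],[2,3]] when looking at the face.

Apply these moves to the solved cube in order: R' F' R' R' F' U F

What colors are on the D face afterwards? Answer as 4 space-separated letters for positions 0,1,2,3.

After move 1 (R'): R=RRRR U=WBWB F=GWGW D=YGYG B=YBYB
After move 2 (F'): F=WWGG U=WBRR R=GRYR D=OOYG L=OBOW
After move 3 (R'): R=RRGY U=WYRY F=WBGR D=OWYG B=GBOB
After move 4 (R'): R=RYRG U=WORG F=WYGY D=OBYR B=GBWB
After move 5 (F'): F=YYWG U=WORR R=BYOG D=BWYR L=OGOR
After move 6 (U): U=RWRO F=BYWG R=GBOG B=OGWB L=YYOR
After move 7 (F): F=WBGY U=RWRY R=RBOG D=OGYR L=YBOW
Query: D face = OGYR

Answer: O G Y R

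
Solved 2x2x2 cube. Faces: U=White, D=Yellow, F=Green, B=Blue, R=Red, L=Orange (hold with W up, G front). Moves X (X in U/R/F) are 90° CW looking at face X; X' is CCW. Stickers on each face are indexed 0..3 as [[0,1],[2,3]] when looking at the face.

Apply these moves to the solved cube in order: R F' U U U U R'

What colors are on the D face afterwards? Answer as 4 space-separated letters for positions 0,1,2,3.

Answer: O Y Y G

Derivation:
After move 1 (R): R=RRRR U=WGWG F=GYGY D=YBYB B=WBWB
After move 2 (F'): F=YYGG U=WGRR R=BRYR D=OOYB L=OGOW
After move 3 (U): U=RWRG F=BRGG R=WBYR B=OGWB L=YYOW
After move 4 (U): U=RRGW F=WBGG R=OGYR B=YYWB L=BROW
After move 5 (U): U=GRWR F=OGGG R=YYYR B=BRWB L=WBOW
After move 6 (U): U=WGRR F=YYGG R=BRYR B=WBWB L=OGOW
After move 7 (R'): R=RRBY U=WWRW F=YGGR D=OYYG B=BBOB
Query: D face = OYYG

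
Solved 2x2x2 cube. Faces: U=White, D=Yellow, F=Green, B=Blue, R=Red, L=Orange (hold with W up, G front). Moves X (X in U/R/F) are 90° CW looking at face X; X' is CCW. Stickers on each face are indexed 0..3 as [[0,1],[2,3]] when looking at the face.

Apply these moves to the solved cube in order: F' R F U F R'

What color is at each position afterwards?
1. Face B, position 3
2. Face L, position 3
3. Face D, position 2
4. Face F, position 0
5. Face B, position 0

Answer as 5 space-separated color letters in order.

After move 1 (F'): F=GGGG U=WWRR R=YRYR D=OOYY L=OWOW
After move 2 (R): R=YYRR U=WGRG F=GOGY D=OBYB B=RBWB
After move 3 (F): F=GGYO U=WGWW R=RYGR D=RYYB L=OOOB
After move 4 (U): U=WWWG F=RYYO R=RBGR B=OOWB L=GGOB
After move 5 (F): F=YROY U=WWBG R=WBGR D=GRYB L=GROY
After move 6 (R'): R=BRWG U=WWBO F=YWOG D=GRYY B=BORB
Query 1: B[3] = B
Query 2: L[3] = Y
Query 3: D[2] = Y
Query 4: F[0] = Y
Query 5: B[0] = B

Answer: B Y Y Y B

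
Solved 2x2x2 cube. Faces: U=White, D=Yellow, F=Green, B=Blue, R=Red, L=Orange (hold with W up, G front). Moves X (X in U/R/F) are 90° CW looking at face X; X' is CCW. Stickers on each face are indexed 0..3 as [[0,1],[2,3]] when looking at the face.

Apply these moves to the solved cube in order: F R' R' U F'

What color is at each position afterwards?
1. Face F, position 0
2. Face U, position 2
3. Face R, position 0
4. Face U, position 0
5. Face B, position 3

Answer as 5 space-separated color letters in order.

After move 1 (F): F=GGGG U=WWOO R=WRWR D=RRYY L=OYOY
After move 2 (R'): R=RRWW U=WBOB F=GWGO D=RGYG B=YBRB
After move 3 (R'): R=RWRW U=WROY F=GBGB D=RWYO B=GBGB
After move 4 (U): U=OWYR F=RWGB R=GBRW B=OYGB L=GBOY
After move 5 (F'): F=WBRG U=OWGR R=WBRW D=BYYO L=GROY
Query 1: F[0] = W
Query 2: U[2] = G
Query 3: R[0] = W
Query 4: U[0] = O
Query 5: B[3] = B

Answer: W G W O B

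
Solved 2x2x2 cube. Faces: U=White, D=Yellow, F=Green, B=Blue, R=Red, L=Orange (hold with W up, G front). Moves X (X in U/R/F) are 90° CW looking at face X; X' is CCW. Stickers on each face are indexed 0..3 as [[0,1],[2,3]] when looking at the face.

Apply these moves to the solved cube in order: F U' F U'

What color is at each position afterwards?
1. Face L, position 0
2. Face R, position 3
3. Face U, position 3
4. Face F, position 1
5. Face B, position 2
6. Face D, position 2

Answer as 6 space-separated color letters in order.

After move 1 (F): F=GGGG U=WWOO R=WRWR D=RRYY L=OYOY
After move 2 (U'): U=WOWO F=OYGG R=GGWR B=WRBB L=BBOY
After move 3 (F): F=GOGY U=WOYB R=WGOR D=WGYY L=BROR
After move 4 (U'): U=OBWY F=BRGY R=GOOR B=WGBB L=WROR
Query 1: L[0] = W
Query 2: R[3] = R
Query 3: U[3] = Y
Query 4: F[1] = R
Query 5: B[2] = B
Query 6: D[2] = Y

Answer: W R Y R B Y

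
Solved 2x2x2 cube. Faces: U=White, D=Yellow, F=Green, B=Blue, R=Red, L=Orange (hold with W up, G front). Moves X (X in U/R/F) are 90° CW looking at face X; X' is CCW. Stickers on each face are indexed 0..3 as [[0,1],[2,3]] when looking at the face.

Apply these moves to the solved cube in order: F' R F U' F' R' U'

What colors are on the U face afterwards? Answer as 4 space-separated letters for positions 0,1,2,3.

Answer: W R G G

Derivation:
After move 1 (F'): F=GGGG U=WWRR R=YRYR D=OOYY L=OWOW
After move 2 (R): R=YYRR U=WGRG F=GOGY D=OBYB B=RBWB
After move 3 (F): F=GGYO U=WGWW R=RYGR D=RYYB L=OOOB
After move 4 (U'): U=GWWW F=OOYO R=GGGR B=RYWB L=RBOB
After move 5 (F'): F=OOOY U=GWGG R=YGRR D=BBYB L=RWOW
After move 6 (R'): R=GRYR U=GWGR F=OWOG D=BOYY B=BYBB
After move 7 (U'): U=WRGG F=RWOG R=OWYR B=GRBB L=BYOW
Query: U face = WRGG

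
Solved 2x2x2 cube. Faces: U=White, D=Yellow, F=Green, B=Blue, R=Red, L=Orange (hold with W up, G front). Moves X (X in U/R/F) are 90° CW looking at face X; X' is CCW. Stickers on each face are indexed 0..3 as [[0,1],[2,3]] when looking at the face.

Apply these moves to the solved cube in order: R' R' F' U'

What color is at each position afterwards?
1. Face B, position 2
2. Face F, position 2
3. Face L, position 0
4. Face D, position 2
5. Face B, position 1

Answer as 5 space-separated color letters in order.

Answer: G G G Y R

Derivation:
After move 1 (R'): R=RRRR U=WBWB F=GWGW D=YGYG B=YBYB
After move 2 (R'): R=RRRR U=WYWY F=GBGB D=YWYW B=GBGB
After move 3 (F'): F=BBGG U=WYRR R=WRYR D=OOYW L=OYOW
After move 4 (U'): U=YRWR F=OYGG R=BBYR B=WRGB L=GBOW
Query 1: B[2] = G
Query 2: F[2] = G
Query 3: L[0] = G
Query 4: D[2] = Y
Query 5: B[1] = R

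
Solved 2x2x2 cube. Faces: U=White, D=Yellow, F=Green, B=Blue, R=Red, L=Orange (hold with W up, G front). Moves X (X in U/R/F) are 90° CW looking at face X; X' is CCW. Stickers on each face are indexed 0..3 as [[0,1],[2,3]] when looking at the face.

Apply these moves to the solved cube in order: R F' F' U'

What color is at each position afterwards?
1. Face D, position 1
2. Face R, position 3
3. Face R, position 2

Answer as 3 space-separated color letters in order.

Answer: W R O

Derivation:
After move 1 (R): R=RRRR U=WGWG F=GYGY D=YBYB B=WBWB
After move 2 (F'): F=YYGG U=WGRR R=BRYR D=OOYB L=OGOW
After move 3 (F'): F=YGYG U=WGBY R=OROR D=GWYB L=OROR
After move 4 (U'): U=GYWB F=ORYG R=YGOR B=ORWB L=WBOR
Query 1: D[1] = W
Query 2: R[3] = R
Query 3: R[2] = O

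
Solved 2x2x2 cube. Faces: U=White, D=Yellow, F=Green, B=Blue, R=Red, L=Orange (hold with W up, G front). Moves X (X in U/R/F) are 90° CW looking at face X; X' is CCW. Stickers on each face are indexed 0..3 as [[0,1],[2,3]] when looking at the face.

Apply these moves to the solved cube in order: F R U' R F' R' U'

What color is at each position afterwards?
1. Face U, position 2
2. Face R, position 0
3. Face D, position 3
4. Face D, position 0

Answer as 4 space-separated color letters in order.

After move 1 (F): F=GGGG U=WWOO R=WRWR D=RRYY L=OYOY
After move 2 (R): R=WWRR U=WGOG F=GRGY D=RBYB B=OBWB
After move 3 (U'): U=GGWO F=OYGY R=GRRR B=WWWB L=OBOY
After move 4 (R): R=RGRR U=GYWY F=OBGB D=RWYW B=OWGB
After move 5 (F'): F=BBOG U=GYRR R=WGRR D=BYYW L=OYOW
After move 6 (R'): R=GRWR U=GGRO F=BYOR D=BBYG B=WWYB
After move 7 (U'): U=GOGR F=OYOR R=BYWR B=GRYB L=WWOW
Query 1: U[2] = G
Query 2: R[0] = B
Query 3: D[3] = G
Query 4: D[0] = B

Answer: G B G B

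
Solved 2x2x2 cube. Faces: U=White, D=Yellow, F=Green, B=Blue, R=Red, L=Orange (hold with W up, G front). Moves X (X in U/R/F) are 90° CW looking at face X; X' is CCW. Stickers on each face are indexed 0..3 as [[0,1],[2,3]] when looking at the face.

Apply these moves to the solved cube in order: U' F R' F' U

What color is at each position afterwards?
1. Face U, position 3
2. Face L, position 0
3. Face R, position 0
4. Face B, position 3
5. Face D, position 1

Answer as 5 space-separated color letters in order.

After move 1 (U'): U=WWWW F=OOGG R=GGRR B=RRBB L=BBOO
After move 2 (F): F=GOGO U=WWOB R=WGWR D=RGYY L=BYOY
After move 3 (R'): R=GRWW U=WBOR F=GWGB D=ROYO B=YRGB
After move 4 (F'): F=WBGG U=WBGW R=ORRW D=YYYO L=BROO
After move 5 (U): U=GWWB F=ORGG R=YRRW B=BRGB L=WBOO
Query 1: U[3] = B
Query 2: L[0] = W
Query 3: R[0] = Y
Query 4: B[3] = B
Query 5: D[1] = Y

Answer: B W Y B Y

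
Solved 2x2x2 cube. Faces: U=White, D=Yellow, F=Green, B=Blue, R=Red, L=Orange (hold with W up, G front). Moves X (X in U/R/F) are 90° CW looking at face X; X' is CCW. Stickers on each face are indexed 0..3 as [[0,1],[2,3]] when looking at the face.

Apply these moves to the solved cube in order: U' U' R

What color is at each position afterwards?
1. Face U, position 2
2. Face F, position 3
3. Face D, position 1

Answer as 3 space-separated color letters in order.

After move 1 (U'): U=WWWW F=OOGG R=GGRR B=RRBB L=BBOO
After move 2 (U'): U=WWWW F=BBGG R=OORR B=GGBB L=RROO
After move 3 (R): R=RORO U=WBWG F=BYGY D=YBYG B=WGWB
Query 1: U[2] = W
Query 2: F[3] = Y
Query 3: D[1] = B

Answer: W Y B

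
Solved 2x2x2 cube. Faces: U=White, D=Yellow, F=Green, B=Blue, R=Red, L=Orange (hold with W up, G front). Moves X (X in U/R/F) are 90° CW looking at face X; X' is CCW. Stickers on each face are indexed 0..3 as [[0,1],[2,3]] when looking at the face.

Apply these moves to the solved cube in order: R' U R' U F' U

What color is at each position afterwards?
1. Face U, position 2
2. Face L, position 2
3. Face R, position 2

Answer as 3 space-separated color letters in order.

Answer: Y O Y

Derivation:
After move 1 (R'): R=RRRR U=WBWB F=GWGW D=YGYG B=YBYB
After move 2 (U): U=WWBB F=RRGW R=YBRR B=OOYB L=GWOO
After move 3 (R'): R=BRYR U=WYBO F=RWGB D=YRYW B=GOGB
After move 4 (U): U=BWOY F=BRGB R=GOYR B=GWGB L=RWOO
After move 5 (F'): F=RBBG U=BWGY R=ROYR D=WOYW L=RYOO
After move 6 (U): U=GBYW F=ROBG R=GWYR B=RYGB L=RBOO
Query 1: U[2] = Y
Query 2: L[2] = O
Query 3: R[2] = Y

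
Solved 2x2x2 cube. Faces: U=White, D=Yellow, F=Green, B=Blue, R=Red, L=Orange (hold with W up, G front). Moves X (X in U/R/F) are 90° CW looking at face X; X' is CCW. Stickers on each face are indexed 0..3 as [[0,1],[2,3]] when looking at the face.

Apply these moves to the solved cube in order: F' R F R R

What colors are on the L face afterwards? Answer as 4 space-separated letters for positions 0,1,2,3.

Answer: O O O B

Derivation:
After move 1 (F'): F=GGGG U=WWRR R=YRYR D=OOYY L=OWOW
After move 2 (R): R=YYRR U=WGRG F=GOGY D=OBYB B=RBWB
After move 3 (F): F=GGYO U=WGWW R=RYGR D=RYYB L=OOOB
After move 4 (R): R=GRRY U=WGWO F=GYYB D=RWYR B=WBGB
After move 5 (R): R=RGYR U=WYWB F=GWYR D=RGYW B=OBGB
Query: L face = OOOB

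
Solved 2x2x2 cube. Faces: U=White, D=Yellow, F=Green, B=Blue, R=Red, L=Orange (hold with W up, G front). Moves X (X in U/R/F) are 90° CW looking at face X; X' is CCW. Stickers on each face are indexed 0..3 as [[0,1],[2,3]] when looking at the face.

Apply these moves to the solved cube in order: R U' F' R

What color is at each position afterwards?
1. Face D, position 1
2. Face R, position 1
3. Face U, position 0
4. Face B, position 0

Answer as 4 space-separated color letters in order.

After move 1 (R): R=RRRR U=WGWG F=GYGY D=YBYB B=WBWB
After move 2 (U'): U=GGWW F=OOGY R=GYRR B=RRWB L=WBOO
After move 3 (F'): F=OYOG U=GGGR R=BYYR D=BOYB L=WWOW
After move 4 (R): R=YBRY U=GYGG F=OOOB D=BWYR B=RRGB
Query 1: D[1] = W
Query 2: R[1] = B
Query 3: U[0] = G
Query 4: B[0] = R

Answer: W B G R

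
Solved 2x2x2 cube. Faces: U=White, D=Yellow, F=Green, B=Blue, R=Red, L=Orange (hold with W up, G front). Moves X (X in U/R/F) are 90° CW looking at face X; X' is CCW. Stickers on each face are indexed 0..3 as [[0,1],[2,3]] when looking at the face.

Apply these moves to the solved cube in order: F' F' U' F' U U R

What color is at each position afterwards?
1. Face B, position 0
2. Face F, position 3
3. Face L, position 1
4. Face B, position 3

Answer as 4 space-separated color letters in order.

After move 1 (F'): F=GGGG U=WWRR R=YRYR D=OOYY L=OWOW
After move 2 (F'): F=GGGG U=WWYY R=OROR D=WWYY L=OROR
After move 3 (U'): U=WYWY F=ORGG R=GGOR B=ORBB L=BBOR
After move 4 (F'): F=RGOG U=WYGO R=WGWR D=BRYY L=BYOW
After move 5 (U): U=GWOY F=WGOG R=ORWR B=BYBB L=RGOW
After move 6 (U): U=OGYW F=OROG R=BYWR B=RGBB L=WGOW
After move 7 (R): R=WBRY U=ORYG F=OROY D=BBYR B=WGGB
Query 1: B[0] = W
Query 2: F[3] = Y
Query 3: L[1] = G
Query 4: B[3] = B

Answer: W Y G B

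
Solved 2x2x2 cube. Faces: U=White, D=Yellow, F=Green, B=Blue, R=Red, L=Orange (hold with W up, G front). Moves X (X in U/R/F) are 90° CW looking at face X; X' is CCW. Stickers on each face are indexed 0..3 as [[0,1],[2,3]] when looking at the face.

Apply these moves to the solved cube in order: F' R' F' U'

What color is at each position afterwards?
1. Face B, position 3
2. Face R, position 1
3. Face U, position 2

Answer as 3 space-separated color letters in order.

After move 1 (F'): F=GGGG U=WWRR R=YRYR D=OOYY L=OWOW
After move 2 (R'): R=RRYY U=WBRB F=GWGR D=OGYG B=YBOB
After move 3 (F'): F=WRGG U=WBRY R=GROY D=WWYG L=OBOR
After move 4 (U'): U=BYWR F=OBGG R=WROY B=GROB L=YBOR
Query 1: B[3] = B
Query 2: R[1] = R
Query 3: U[2] = W

Answer: B R W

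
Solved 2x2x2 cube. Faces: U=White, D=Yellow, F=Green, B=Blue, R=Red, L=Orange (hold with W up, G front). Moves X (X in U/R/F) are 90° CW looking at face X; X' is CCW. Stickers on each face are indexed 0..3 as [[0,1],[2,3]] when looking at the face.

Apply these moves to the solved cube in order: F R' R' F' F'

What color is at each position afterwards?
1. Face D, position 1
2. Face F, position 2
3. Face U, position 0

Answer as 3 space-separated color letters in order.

After move 1 (F): F=GGGG U=WWOO R=WRWR D=RRYY L=OYOY
After move 2 (R'): R=RRWW U=WBOB F=GWGO D=RGYG B=YBRB
After move 3 (R'): R=RWRW U=WROY F=GBGB D=RWYO B=GBGB
After move 4 (F'): F=BBGG U=WRRR R=WWRW D=YYYO L=OYOO
After move 5 (F'): F=BGBG U=WRWR R=YWYW D=YOYO L=OROR
Query 1: D[1] = O
Query 2: F[2] = B
Query 3: U[0] = W

Answer: O B W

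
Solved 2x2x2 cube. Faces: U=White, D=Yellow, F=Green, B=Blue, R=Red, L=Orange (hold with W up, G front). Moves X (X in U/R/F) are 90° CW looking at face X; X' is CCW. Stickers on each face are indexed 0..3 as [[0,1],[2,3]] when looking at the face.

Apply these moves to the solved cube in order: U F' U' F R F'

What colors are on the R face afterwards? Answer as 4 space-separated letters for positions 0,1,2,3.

Answer: B W Y G

Derivation:
After move 1 (U): U=WWWW F=RRGG R=BBRR B=OOBB L=GGOO
After move 2 (F'): F=RGRG U=WWBR R=YBYR D=GOYY L=GWOW
After move 3 (U'): U=WRWB F=GWRG R=RGYR B=YBBB L=OOOW
After move 4 (F): F=RGGW U=WRWO R=WGBR D=YRYY L=OGOO
After move 5 (R): R=BWRG U=WGWW F=RRGY D=YBYY B=OBRB
After move 6 (F'): F=RYRG U=WGBR R=BWYG D=GOYY L=OWOW
Query: R face = BWYG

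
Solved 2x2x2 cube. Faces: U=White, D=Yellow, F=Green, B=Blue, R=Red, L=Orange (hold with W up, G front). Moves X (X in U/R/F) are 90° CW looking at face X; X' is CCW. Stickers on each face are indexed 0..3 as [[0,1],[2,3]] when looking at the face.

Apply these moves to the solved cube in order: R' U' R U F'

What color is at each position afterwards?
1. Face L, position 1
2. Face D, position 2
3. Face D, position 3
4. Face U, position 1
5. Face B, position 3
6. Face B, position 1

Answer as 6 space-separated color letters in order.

Answer: O Y R B B B

Derivation:
After move 1 (R'): R=RRRR U=WBWB F=GWGW D=YGYG B=YBYB
After move 2 (U'): U=BBWW F=OOGW R=GWRR B=RRYB L=YBOO
After move 3 (R): R=RGRW U=BOWW F=OGGG D=YYYR B=WRBB
After move 4 (U): U=WBWO F=RGGG R=WRRW B=YBBB L=OGOO
After move 5 (F'): F=GGRG U=WBWR R=YRYW D=GOYR L=OOOW
Query 1: L[1] = O
Query 2: D[2] = Y
Query 3: D[3] = R
Query 4: U[1] = B
Query 5: B[3] = B
Query 6: B[1] = B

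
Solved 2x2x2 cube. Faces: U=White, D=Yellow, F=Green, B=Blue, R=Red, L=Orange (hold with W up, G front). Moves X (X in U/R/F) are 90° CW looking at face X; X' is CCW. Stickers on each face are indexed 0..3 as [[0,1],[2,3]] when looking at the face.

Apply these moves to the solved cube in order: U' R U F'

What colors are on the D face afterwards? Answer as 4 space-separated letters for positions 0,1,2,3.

Answer: Y O Y R

Derivation:
After move 1 (U'): U=WWWW F=OOGG R=GGRR B=RRBB L=BBOO
After move 2 (R): R=RGRG U=WOWG F=OYGY D=YBYR B=WRWB
After move 3 (U): U=WWGO F=RGGY R=WRRG B=BBWB L=OYOO
After move 4 (F'): F=GYRG U=WWWR R=BRYG D=YOYR L=OOOG
Query: D face = YOYR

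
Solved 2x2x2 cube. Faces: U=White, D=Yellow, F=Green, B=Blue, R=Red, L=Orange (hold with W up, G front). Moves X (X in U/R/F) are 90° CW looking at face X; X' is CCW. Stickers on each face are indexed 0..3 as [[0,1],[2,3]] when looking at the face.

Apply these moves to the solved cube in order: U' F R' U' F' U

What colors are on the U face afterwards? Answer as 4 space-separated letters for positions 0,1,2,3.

After move 1 (U'): U=WWWW F=OOGG R=GGRR B=RRBB L=BBOO
After move 2 (F): F=GOGO U=WWOB R=WGWR D=RGYY L=BYOY
After move 3 (R'): R=GRWW U=WBOR F=GWGB D=ROYO B=YRGB
After move 4 (U'): U=BRWO F=BYGB R=GWWW B=GRGB L=YROY
After move 5 (F'): F=YBBG U=BRGW R=OWRW D=RYYO L=YOOW
After move 6 (U): U=GBWR F=OWBG R=GRRW B=YOGB L=YBOW
Query: U face = GBWR

Answer: G B W R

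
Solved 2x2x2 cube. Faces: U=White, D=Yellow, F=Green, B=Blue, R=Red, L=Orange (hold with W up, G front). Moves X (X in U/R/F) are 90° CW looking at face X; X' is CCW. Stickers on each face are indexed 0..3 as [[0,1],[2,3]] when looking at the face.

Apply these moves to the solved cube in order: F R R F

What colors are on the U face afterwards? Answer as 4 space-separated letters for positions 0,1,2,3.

After move 1 (F): F=GGGG U=WWOO R=WRWR D=RRYY L=OYOY
After move 2 (R): R=WWRR U=WGOG F=GRGY D=RBYB B=OBWB
After move 3 (R): R=RWRW U=WROY F=GBGB D=RWYO B=GBGB
After move 4 (F): F=GGBB U=WRYY R=OWYW D=RRYO L=OROW
Query: U face = WRYY

Answer: W R Y Y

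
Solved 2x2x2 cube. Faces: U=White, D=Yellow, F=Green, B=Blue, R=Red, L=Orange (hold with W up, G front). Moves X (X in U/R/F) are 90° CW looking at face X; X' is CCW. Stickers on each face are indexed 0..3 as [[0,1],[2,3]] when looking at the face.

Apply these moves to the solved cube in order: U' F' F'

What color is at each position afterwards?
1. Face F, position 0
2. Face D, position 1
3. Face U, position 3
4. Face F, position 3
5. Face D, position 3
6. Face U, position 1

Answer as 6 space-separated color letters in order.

After move 1 (U'): U=WWWW F=OOGG R=GGRR B=RRBB L=BBOO
After move 2 (F'): F=OGOG U=WWGR R=YGYR D=BOYY L=BWOW
After move 3 (F'): F=GGOO U=WWYY R=OGBR D=WWYY L=BROG
Query 1: F[0] = G
Query 2: D[1] = W
Query 3: U[3] = Y
Query 4: F[3] = O
Query 5: D[3] = Y
Query 6: U[1] = W

Answer: G W Y O Y W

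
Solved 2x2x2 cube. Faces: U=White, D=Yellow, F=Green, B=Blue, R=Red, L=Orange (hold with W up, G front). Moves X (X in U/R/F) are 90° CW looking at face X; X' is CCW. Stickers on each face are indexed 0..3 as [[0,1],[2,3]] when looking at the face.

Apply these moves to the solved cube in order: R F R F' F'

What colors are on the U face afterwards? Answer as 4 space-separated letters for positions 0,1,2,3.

After move 1 (R): R=RRRR U=WGWG F=GYGY D=YBYB B=WBWB
After move 2 (F): F=GGYY U=WGOO R=WRGR D=RRYB L=OYOB
After move 3 (R): R=GWRR U=WGOY F=GRYB D=RWYW B=OBGB
After move 4 (F'): F=RBGY U=WGGR R=WWRR D=YBYW L=OYOO
After move 5 (F'): F=BYRG U=WGWR R=BWYR D=YOYW L=OROG
Query: U face = WGWR

Answer: W G W R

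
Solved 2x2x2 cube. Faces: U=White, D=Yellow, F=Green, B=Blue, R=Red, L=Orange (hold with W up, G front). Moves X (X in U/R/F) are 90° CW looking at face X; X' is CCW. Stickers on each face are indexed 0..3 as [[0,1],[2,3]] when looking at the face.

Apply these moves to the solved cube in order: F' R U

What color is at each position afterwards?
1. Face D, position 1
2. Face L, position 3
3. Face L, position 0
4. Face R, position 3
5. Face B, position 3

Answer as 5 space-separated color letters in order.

Answer: B W G R B

Derivation:
After move 1 (F'): F=GGGG U=WWRR R=YRYR D=OOYY L=OWOW
After move 2 (R): R=YYRR U=WGRG F=GOGY D=OBYB B=RBWB
After move 3 (U): U=RWGG F=YYGY R=RBRR B=OWWB L=GOOW
Query 1: D[1] = B
Query 2: L[3] = W
Query 3: L[0] = G
Query 4: R[3] = R
Query 5: B[3] = B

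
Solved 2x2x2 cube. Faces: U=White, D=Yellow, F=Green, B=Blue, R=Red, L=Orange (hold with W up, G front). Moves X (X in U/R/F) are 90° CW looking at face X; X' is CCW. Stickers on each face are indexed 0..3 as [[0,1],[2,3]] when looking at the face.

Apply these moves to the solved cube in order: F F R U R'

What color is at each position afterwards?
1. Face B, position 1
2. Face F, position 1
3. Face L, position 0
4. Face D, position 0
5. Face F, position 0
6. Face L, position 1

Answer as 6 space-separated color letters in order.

Answer: R W G W O W

Derivation:
After move 1 (F): F=GGGG U=WWOO R=WRWR D=RRYY L=OYOY
After move 2 (F): F=GGGG U=WWYY R=OROR D=WWYY L=OROR
After move 3 (R): R=OORR U=WGYG F=GWGY D=WBYB B=YBWB
After move 4 (U): U=YWGG F=OOGY R=YBRR B=ORWB L=GWOR
After move 5 (R'): R=BRYR U=YWGO F=OWGG D=WOYY B=BRBB
Query 1: B[1] = R
Query 2: F[1] = W
Query 3: L[0] = G
Query 4: D[0] = W
Query 5: F[0] = O
Query 6: L[1] = W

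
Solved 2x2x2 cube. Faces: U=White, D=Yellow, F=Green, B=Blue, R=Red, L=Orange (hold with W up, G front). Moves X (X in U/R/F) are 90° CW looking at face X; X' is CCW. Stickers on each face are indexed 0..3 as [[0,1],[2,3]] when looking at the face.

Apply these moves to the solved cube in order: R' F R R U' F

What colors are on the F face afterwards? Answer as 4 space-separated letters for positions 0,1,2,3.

After move 1 (R'): R=RRRR U=WBWB F=GWGW D=YGYG B=YBYB
After move 2 (F): F=GGWW U=WBOO R=WRBR D=RRYG L=OYOG
After move 3 (R): R=BWRR U=WGOW F=GRWG D=RYYY B=OBBB
After move 4 (R): R=RBRW U=WROG F=GYWY D=RBYO B=WBGB
After move 5 (U'): U=RGWO F=OYWY R=GYRW B=RBGB L=WBOG
After move 6 (F): F=WOYY U=RGGB R=WYOW D=RGYO L=WROB
Query: F face = WOYY

Answer: W O Y Y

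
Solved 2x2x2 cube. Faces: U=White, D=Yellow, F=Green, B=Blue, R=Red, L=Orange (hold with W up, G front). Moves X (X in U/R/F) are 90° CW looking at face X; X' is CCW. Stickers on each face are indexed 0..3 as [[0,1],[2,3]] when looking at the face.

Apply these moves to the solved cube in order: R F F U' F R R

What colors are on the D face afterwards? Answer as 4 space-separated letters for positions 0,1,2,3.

After move 1 (R): R=RRRR U=WGWG F=GYGY D=YBYB B=WBWB
After move 2 (F): F=GGYY U=WGOO R=WRGR D=RRYB L=OYOB
After move 3 (F): F=YGYG U=WGBY R=OROR D=GWYB L=OROR
After move 4 (U'): U=GYWB F=ORYG R=YGOR B=ORWB L=WBOR
After move 5 (F): F=YOGR U=GYRB R=WGBR D=OYYB L=WGOW
After move 6 (R): R=BWRG U=GORR F=YYGB D=OWYO B=BRYB
After move 7 (R): R=RBGW U=GYRB F=YWGO D=OYYB B=RROB
Query: D face = OYYB

Answer: O Y Y B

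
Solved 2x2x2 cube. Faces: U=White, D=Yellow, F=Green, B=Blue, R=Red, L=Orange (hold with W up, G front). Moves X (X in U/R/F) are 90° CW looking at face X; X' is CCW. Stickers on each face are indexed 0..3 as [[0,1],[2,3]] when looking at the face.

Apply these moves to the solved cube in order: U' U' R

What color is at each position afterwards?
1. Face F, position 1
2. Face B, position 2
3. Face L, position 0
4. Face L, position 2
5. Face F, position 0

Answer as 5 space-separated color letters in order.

Answer: Y W R O B

Derivation:
After move 1 (U'): U=WWWW F=OOGG R=GGRR B=RRBB L=BBOO
After move 2 (U'): U=WWWW F=BBGG R=OORR B=GGBB L=RROO
After move 3 (R): R=RORO U=WBWG F=BYGY D=YBYG B=WGWB
Query 1: F[1] = Y
Query 2: B[2] = W
Query 3: L[0] = R
Query 4: L[2] = O
Query 5: F[0] = B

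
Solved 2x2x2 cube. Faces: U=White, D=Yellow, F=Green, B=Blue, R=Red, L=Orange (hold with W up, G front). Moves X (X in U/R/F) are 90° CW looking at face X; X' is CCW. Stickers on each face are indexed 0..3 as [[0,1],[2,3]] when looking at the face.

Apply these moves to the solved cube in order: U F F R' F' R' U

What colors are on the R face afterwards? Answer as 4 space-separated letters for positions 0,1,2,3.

After move 1 (U): U=WWWW F=RRGG R=BBRR B=OOBB L=GGOO
After move 2 (F): F=GRGR U=WWOG R=WBWR D=RBYY L=GYOY
After move 3 (F): F=GGRR U=WWYY R=OBGR D=WWYY L=GROB
After move 4 (R'): R=BROG U=WBYO F=GWRY D=WGYR B=YOWB
After move 5 (F'): F=WYGR U=WBBO R=GRWG D=RBYR L=GOOY
After move 6 (R'): R=RGGW U=WWBY F=WBGO D=RYYR B=ROBB
After move 7 (U): U=BWYW F=RGGO R=ROGW B=GOBB L=WBOY
Query: R face = ROGW

Answer: R O G W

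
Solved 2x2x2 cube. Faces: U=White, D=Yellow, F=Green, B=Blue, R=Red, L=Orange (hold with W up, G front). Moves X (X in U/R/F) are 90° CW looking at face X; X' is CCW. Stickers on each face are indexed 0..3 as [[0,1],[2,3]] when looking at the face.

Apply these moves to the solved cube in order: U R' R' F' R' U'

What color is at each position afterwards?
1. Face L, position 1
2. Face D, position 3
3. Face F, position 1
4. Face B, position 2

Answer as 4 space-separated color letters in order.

After move 1 (U): U=WWWW F=RRGG R=BBRR B=OOBB L=GGOO
After move 2 (R'): R=BRBR U=WBWO F=RWGW D=YRYG B=YOYB
After move 3 (R'): R=RRBB U=WYWY F=RBGO D=YWYW B=GORB
After move 4 (F'): F=BORG U=WYRB R=WRYB D=GOYW L=GYOW
After move 5 (R'): R=RBWY U=WRRG F=BYRB D=GOYG B=WOOB
After move 6 (U'): U=RGWR F=GYRB R=BYWY B=RBOB L=WOOW
Query 1: L[1] = O
Query 2: D[3] = G
Query 3: F[1] = Y
Query 4: B[2] = O

Answer: O G Y O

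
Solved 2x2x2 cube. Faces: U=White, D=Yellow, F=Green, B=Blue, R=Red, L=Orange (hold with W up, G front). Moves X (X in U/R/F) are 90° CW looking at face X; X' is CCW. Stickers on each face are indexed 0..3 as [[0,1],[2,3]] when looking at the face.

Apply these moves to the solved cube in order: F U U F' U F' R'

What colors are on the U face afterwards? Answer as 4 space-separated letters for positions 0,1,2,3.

After move 1 (F): F=GGGG U=WWOO R=WRWR D=RRYY L=OYOY
After move 2 (U): U=OWOW F=WRGG R=BBWR B=OYBB L=GGOY
After move 3 (U): U=OOWW F=BBGG R=OYWR B=GGBB L=WROY
After move 4 (F'): F=BGBG U=OOOW R=RYRR D=RYYY L=WWOW
After move 5 (U): U=OOWO F=RYBG R=GGRR B=WWBB L=BGOW
After move 6 (F'): F=YGRB U=OOGR R=YGRR D=GWYY L=BOOW
After move 7 (R'): R=GRYR U=OBGW F=YORR D=GGYB B=YWWB
Query: U face = OBGW

Answer: O B G W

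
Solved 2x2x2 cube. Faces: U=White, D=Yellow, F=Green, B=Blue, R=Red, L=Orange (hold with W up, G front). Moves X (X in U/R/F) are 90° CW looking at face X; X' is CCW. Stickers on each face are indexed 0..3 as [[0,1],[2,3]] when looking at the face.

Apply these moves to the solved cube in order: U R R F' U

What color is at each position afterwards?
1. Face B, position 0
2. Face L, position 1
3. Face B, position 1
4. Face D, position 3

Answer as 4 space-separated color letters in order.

Answer: G O Y W

Derivation:
After move 1 (U): U=WWWW F=RRGG R=BBRR B=OOBB L=GGOO
After move 2 (R): R=RBRB U=WRWG F=RYGY D=YBYO B=WOWB
After move 3 (R): R=RRBB U=WYWY F=RBGO D=YWYW B=GORB
After move 4 (F'): F=BORG U=WYRB R=WRYB D=GOYW L=GYOW
After move 5 (U): U=RWBY F=WRRG R=GOYB B=GYRB L=BOOW
Query 1: B[0] = G
Query 2: L[1] = O
Query 3: B[1] = Y
Query 4: D[3] = W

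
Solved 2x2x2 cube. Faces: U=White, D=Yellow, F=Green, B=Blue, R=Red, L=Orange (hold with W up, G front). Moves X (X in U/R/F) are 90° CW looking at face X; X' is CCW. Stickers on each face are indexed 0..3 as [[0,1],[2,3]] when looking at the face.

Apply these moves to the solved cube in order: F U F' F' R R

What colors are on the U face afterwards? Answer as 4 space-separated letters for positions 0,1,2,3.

Answer: O O R Y

Derivation:
After move 1 (F): F=GGGG U=WWOO R=WRWR D=RRYY L=OYOY
After move 2 (U): U=OWOW F=WRGG R=BBWR B=OYBB L=GGOY
After move 3 (F'): F=RGWG U=OWBW R=RBRR D=GYYY L=GWOO
After move 4 (F'): F=GGRW U=OWRR R=YBGR D=WOYY L=GWOB
After move 5 (R): R=GYRB U=OGRW F=GORY D=WBYO B=RYWB
After move 6 (R): R=RGBY U=OORY F=GBRO D=WWYR B=WYGB
Query: U face = OORY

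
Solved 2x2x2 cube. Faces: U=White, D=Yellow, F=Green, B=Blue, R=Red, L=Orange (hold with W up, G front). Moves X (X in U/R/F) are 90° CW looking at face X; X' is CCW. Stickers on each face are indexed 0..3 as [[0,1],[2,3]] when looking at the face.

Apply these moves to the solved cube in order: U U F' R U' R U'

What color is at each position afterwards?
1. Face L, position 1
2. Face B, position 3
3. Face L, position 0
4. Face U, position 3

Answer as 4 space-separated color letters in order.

After move 1 (U): U=WWWW F=RRGG R=BBRR B=OOBB L=GGOO
After move 2 (U): U=WWWW F=BBGG R=OORR B=GGBB L=RROO
After move 3 (F'): F=BGBG U=WWOR R=YOYR D=ROYY L=RWOW
After move 4 (R): R=YYRO U=WGOG F=BOBY D=RBYG B=RGWB
After move 5 (U'): U=GGWO F=RWBY R=BORO B=YYWB L=RGOW
After move 6 (R): R=RBOO U=GWWY F=RBBG D=RWYY B=OYGB
After move 7 (U'): U=WYGW F=RGBG R=RBOO B=RBGB L=OYOW
Query 1: L[1] = Y
Query 2: B[3] = B
Query 3: L[0] = O
Query 4: U[3] = W

Answer: Y B O W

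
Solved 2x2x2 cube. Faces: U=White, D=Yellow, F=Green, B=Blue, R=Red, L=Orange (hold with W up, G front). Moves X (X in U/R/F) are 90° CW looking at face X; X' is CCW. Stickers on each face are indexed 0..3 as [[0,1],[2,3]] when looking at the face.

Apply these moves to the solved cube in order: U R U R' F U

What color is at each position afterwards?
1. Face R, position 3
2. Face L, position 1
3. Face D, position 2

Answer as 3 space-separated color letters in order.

Answer: R R Y

Derivation:
After move 1 (U): U=WWWW F=RRGG R=BBRR B=OOBB L=GGOO
After move 2 (R): R=RBRB U=WRWG F=RYGY D=YBYO B=WOWB
After move 3 (U): U=WWGR F=RBGY R=WORB B=GGWB L=RYOO
After move 4 (R'): R=OBWR U=WWGG F=RWGR D=YBYY B=OGBB
After move 5 (F): F=GRRW U=WWOY R=GBGR D=WOYY L=RYOB
After move 6 (U): U=OWYW F=GBRW R=OGGR B=RYBB L=GROB
Query 1: R[3] = R
Query 2: L[1] = R
Query 3: D[2] = Y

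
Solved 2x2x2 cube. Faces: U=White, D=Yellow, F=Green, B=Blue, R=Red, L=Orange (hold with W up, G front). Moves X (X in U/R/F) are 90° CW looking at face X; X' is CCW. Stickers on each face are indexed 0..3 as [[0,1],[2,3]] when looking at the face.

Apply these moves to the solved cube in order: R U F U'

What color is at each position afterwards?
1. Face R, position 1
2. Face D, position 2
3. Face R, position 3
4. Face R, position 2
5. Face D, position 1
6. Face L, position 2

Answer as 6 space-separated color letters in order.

After move 1 (R): R=RRRR U=WGWG F=GYGY D=YBYB B=WBWB
After move 2 (U): U=WWGG F=RRGY R=WBRR B=OOWB L=GYOO
After move 3 (F): F=GRYR U=WWOY R=GBGR D=RWYB L=GYOB
After move 4 (U'): U=WYWO F=GYYR R=GRGR B=GBWB L=OOOB
Query 1: R[1] = R
Query 2: D[2] = Y
Query 3: R[3] = R
Query 4: R[2] = G
Query 5: D[1] = W
Query 6: L[2] = O

Answer: R Y R G W O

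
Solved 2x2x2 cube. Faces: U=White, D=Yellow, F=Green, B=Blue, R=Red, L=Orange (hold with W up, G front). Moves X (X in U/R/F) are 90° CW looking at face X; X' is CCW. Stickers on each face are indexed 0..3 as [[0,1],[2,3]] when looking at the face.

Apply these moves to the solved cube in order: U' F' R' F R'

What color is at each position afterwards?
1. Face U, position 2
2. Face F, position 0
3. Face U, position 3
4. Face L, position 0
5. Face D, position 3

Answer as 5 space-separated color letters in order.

After move 1 (U'): U=WWWW F=OOGG R=GGRR B=RRBB L=BBOO
After move 2 (F'): F=OGOG U=WWGR R=YGYR D=BOYY L=BWOW
After move 3 (R'): R=GRYY U=WBGR F=OWOR D=BGYG B=YROB
After move 4 (F): F=OORW U=WBWW R=GRRY D=YGYG L=BBOG
After move 5 (R'): R=RYGR U=WOWY F=OBRW D=YOYW B=GRGB
Query 1: U[2] = W
Query 2: F[0] = O
Query 3: U[3] = Y
Query 4: L[0] = B
Query 5: D[3] = W

Answer: W O Y B W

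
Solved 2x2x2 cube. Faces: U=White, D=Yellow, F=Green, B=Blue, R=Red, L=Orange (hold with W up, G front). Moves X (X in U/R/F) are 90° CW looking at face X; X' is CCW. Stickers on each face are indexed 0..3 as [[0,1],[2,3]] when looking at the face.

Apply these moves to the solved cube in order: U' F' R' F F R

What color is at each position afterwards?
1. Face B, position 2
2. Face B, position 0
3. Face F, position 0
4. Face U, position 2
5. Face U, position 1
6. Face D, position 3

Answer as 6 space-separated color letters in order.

After move 1 (U'): U=WWWW F=OOGG R=GGRR B=RRBB L=BBOO
After move 2 (F'): F=OGOG U=WWGR R=YGYR D=BOYY L=BWOW
After move 3 (R'): R=GRYY U=WBGR F=OWOR D=BGYG B=YROB
After move 4 (F): F=OORW U=WBWW R=GRRY D=YGYG L=BBOG
After move 5 (F): F=ROWO U=WBGB R=WRWY D=RGYG L=BYOG
After move 6 (R): R=WWYR U=WOGO F=RGWG D=ROYY B=BRBB
Query 1: B[2] = B
Query 2: B[0] = B
Query 3: F[0] = R
Query 4: U[2] = G
Query 5: U[1] = O
Query 6: D[3] = Y

Answer: B B R G O Y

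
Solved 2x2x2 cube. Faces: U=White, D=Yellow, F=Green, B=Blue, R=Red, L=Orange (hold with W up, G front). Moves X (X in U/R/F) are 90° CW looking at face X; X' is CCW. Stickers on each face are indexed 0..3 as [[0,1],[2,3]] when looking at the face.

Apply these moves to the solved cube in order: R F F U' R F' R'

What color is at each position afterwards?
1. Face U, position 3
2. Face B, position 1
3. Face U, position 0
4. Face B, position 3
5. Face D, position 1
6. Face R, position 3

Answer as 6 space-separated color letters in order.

After move 1 (R): R=RRRR U=WGWG F=GYGY D=YBYB B=WBWB
After move 2 (F): F=GGYY U=WGOO R=WRGR D=RRYB L=OYOB
After move 3 (F): F=YGYG U=WGBY R=OROR D=GWYB L=OROR
After move 4 (U'): U=GYWB F=ORYG R=YGOR B=ORWB L=WBOR
After move 5 (R): R=OYRG U=GRWG F=OWYB D=GWYO B=BRYB
After move 6 (F'): F=WBOY U=GROR R=WYGG D=BRYO L=WGOW
After move 7 (R'): R=YGWG U=GYOB F=WROR D=BBYY B=ORRB
Query 1: U[3] = B
Query 2: B[1] = R
Query 3: U[0] = G
Query 4: B[3] = B
Query 5: D[1] = B
Query 6: R[3] = G

Answer: B R G B B G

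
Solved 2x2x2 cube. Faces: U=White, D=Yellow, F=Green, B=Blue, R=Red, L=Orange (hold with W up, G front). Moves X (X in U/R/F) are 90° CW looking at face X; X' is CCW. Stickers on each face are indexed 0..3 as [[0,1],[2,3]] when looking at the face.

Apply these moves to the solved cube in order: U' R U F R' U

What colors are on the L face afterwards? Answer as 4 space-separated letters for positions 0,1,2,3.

Answer: G W O B

Derivation:
After move 1 (U'): U=WWWW F=OOGG R=GGRR B=RRBB L=BBOO
After move 2 (R): R=RGRG U=WOWG F=OYGY D=YBYR B=WRWB
After move 3 (U): U=WWGO F=RGGY R=WRRG B=BBWB L=OYOO
After move 4 (F): F=GRYG U=WWOY R=GROG D=RWYR L=OYOB
After move 5 (R'): R=RGGO U=WWOB F=GWYY D=RRYG B=RBWB
After move 6 (U): U=OWBW F=RGYY R=RBGO B=OYWB L=GWOB
Query: L face = GWOB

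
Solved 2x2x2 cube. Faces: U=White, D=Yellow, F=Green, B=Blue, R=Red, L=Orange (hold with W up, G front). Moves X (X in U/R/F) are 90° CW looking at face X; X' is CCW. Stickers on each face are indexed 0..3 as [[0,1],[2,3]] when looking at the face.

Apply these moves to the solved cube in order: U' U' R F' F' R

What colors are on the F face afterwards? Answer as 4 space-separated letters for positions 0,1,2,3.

Answer: Y W Y G

Derivation:
After move 1 (U'): U=WWWW F=OOGG R=GGRR B=RRBB L=BBOO
After move 2 (U'): U=WWWW F=BBGG R=OORR B=GGBB L=RROO
After move 3 (R): R=RORO U=WBWG F=BYGY D=YBYG B=WGWB
After move 4 (F'): F=YYBG U=WBRR R=BOYO D=ROYG L=RGOW
After move 5 (F'): F=YGYB U=WBBY R=OORO D=GWYG L=RROR
After move 6 (R): R=ROOO U=WGBB F=YWYG D=GWYW B=YGBB
Query: F face = YWYG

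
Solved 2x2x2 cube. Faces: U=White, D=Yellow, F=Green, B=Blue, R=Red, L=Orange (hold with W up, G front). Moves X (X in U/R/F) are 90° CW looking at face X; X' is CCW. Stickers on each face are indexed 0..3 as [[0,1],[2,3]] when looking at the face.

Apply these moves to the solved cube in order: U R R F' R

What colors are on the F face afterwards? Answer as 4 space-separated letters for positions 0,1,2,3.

After move 1 (U): U=WWWW F=RRGG R=BBRR B=OOBB L=GGOO
After move 2 (R): R=RBRB U=WRWG F=RYGY D=YBYO B=WOWB
After move 3 (R): R=RRBB U=WYWY F=RBGO D=YWYW B=GORB
After move 4 (F'): F=BORG U=WYRB R=WRYB D=GOYW L=GYOW
After move 5 (R): R=YWBR U=WORG F=BORW D=GRYG B=BOYB
Query: F face = BORW

Answer: B O R W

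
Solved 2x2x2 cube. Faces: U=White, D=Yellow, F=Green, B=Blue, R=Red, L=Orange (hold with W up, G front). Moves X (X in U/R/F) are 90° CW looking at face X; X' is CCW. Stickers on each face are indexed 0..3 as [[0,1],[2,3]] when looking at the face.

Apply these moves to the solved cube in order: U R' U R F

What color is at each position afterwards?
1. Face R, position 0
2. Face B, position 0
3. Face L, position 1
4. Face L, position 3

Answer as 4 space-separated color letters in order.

Answer: O B Y Y

Derivation:
After move 1 (U): U=WWWW F=RRGG R=BBRR B=OOBB L=GGOO
After move 2 (R'): R=BRBR U=WBWO F=RWGW D=YRYG B=YOYB
After move 3 (U): U=WWOB F=BRGW R=YOBR B=GGYB L=RWOO
After move 4 (R): R=BYRO U=WROW F=BRGG D=YYYG B=BGWB
After move 5 (F): F=GBGR U=WROW R=OYWO D=RBYG L=RYOY
Query 1: R[0] = O
Query 2: B[0] = B
Query 3: L[1] = Y
Query 4: L[3] = Y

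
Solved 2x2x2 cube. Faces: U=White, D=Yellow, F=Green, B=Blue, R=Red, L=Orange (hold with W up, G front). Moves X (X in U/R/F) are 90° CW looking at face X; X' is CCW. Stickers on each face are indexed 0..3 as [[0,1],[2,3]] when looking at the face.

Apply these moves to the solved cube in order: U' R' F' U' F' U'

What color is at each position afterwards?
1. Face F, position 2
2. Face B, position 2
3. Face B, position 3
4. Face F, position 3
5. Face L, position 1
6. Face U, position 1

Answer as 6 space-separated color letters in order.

After move 1 (U'): U=WWWW F=OOGG R=GGRR B=RRBB L=BBOO
After move 2 (R'): R=GRGR U=WBWR F=OWGW D=YOYG B=YRYB
After move 3 (F'): F=WWOG U=WBGG R=ORYR D=BOYG L=BROW
After move 4 (U'): U=BGWG F=BROG R=WWYR B=ORYB L=YROW
After move 5 (F'): F=RGBO U=BGWY R=OWBR D=RWYG L=YGOW
After move 6 (U'): U=GYBW F=YGBO R=RGBR B=OWYB L=OROW
Query 1: F[2] = B
Query 2: B[2] = Y
Query 3: B[3] = B
Query 4: F[3] = O
Query 5: L[1] = R
Query 6: U[1] = Y

Answer: B Y B O R Y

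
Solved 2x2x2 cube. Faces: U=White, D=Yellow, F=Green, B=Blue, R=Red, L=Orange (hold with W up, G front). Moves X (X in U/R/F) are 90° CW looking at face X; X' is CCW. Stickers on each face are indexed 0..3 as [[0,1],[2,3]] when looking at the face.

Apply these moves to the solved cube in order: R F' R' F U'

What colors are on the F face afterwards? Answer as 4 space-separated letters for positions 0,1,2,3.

Answer: O O R G

Derivation:
After move 1 (R): R=RRRR U=WGWG F=GYGY D=YBYB B=WBWB
After move 2 (F'): F=YYGG U=WGRR R=BRYR D=OOYB L=OGOW
After move 3 (R'): R=RRBY U=WWRW F=YGGR D=OYYG B=BBOB
After move 4 (F): F=GYRG U=WWWG R=RRWY D=BRYG L=OOOY
After move 5 (U'): U=WGWW F=OORG R=GYWY B=RROB L=BBOY
Query: F face = OORG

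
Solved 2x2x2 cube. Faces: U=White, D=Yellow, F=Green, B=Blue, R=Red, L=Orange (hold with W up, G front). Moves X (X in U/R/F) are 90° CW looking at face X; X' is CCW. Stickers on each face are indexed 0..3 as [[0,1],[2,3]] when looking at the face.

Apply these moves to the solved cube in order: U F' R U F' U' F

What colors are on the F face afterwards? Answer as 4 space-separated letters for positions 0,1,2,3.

Answer: Y R R G

Derivation:
After move 1 (U): U=WWWW F=RRGG R=BBRR B=OOBB L=GGOO
After move 2 (F'): F=RGRG U=WWBR R=YBYR D=GOYY L=GWOW
After move 3 (R): R=YYRB U=WGBG F=RORY D=GBYO B=ROWB
After move 4 (U): U=BWGG F=YYRY R=RORB B=GWWB L=ROOW
After move 5 (F'): F=YYYR U=BWRR R=BOGB D=OWYO L=RGOG
After move 6 (U'): U=WRBR F=RGYR R=YYGB B=BOWB L=GWOG
After move 7 (F): F=YRRG U=WRGW R=BYRB D=GYYO L=GOOW
Query: F face = YRRG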